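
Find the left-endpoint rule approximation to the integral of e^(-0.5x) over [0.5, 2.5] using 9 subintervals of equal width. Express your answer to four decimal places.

Δx = (2.5 − 0.5)/9 = 2/9.
Left endpoints: 0.5, 13/18, 17/18, 7/6, 25/18, 29/18, 11/6, 37/18, 41/18.
f(0.5) ≈ 0.7788, f(13/18) ≈ 0.6969, f(17/18) ≈ 0.6236, f(7/6) ≈ 0.5580, f(25/18) ≈ 0.4994, f(29/18) ≈ 0.4468, f(11/6) ≈ 0.3998, f(37/18) ≈ 0.3578, f(41/18) ≈ 0.3202.
Sum = Δx · [f(0.5) + f(13/18) + f(17/18) + ...].
Sum ≈ 1.0403.

1.0403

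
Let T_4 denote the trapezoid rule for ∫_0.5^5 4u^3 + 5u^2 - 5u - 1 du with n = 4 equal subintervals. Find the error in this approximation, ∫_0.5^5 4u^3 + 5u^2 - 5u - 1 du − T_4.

Exact integral: ∫_0.5^5 f(u) du = 766.6875.
T_4 = 802.7578125.
Error = 766.6875 − 802.7578125 = -36.0703125.

-36.0703125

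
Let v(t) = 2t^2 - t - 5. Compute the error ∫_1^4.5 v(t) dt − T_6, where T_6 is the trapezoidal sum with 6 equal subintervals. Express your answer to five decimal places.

-0.39699

Exact integral: ∫_1^4.5 v(t) dt ≈ 32.9583333.
T_6 ≈ 33.3553241.
Error ≈ 32.9583333 − 33.3553241 ≈ -0.39699.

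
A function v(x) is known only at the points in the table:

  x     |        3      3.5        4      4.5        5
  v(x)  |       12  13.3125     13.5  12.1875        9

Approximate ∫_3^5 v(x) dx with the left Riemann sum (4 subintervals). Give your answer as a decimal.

Δx = 0.5.
Sum = 0.5·[12 + 13.3125 + 13.5 + 12.1875] = 25.5.

25.5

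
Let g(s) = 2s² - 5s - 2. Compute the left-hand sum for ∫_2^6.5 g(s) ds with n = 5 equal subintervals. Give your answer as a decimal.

50.04

Δs = (6.5 − 2)/5 = 0.9.
Left endpoints: 2, 2.9, 3.8, 4.7, 5.6.
g(2) = -4, g(2.9) = 0.32, g(3.8) = 7.88, g(4.7) = 18.68, g(5.6) = 32.72.
Sum = Δs · [g(2) + g(2.9) + g(3.8) + g(4.7) + g(5.6)].
Sum = 50.04.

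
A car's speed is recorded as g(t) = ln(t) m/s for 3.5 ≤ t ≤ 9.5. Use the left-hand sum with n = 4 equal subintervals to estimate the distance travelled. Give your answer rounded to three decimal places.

Δt = (9.5 − 3.5)/4 = 1.5.
Left endpoints: 3.5, 5, 6.5, 8.
g(3.5) ≈ 1.253, g(5) ≈ 1.609, g(6.5) ≈ 1.872, g(8) ≈ 2.079.
Sum = Δt · [g(3.5) + g(5) + g(6.5) + g(8)].
Sum ≈ 10.220.

10.220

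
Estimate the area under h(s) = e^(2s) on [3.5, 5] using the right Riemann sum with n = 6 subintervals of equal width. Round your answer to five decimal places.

Δs = (5 − 3.5)/6 = 0.25.
Right endpoints: 3.75, 4, 4.25, 4.5, 4.75, 5.
h(3.75) ≈ 1808.04241, h(4) ≈ 2980.95799, h(4.25) ≈ 4914.76884, h(4.5) ≈ 8103.08393, h(4.75) ≈ 13359.72683, h(5) ≈ 22026.46579.
Sum = Δs · [h(3.75) + h(4) + h(4.25) + ...].
Sum ≈ 13298.26145.

13298.26145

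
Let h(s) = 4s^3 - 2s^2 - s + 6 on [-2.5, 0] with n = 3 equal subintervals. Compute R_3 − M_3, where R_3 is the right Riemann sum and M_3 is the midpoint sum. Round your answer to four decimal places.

R_3 ≈ -6.064815.
M_3 ≈ -28.894676.
R_3 − M_3 ≈ 22.8299.

22.8299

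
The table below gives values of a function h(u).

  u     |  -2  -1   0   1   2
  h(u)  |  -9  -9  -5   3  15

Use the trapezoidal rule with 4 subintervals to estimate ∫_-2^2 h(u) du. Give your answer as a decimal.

-8

Δu = 1.
T_4 = (1/2)·[(-9) + 2·(-9) + 2·(-5) + 2·3 + 15] = -8.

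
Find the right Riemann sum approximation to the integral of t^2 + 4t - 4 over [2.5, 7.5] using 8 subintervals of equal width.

Δt = (7.5 − 2.5)/8 = 0.625.
Right endpoints: 3.125, 3.75, 4.375, 5, 5.625, 6.25, 6.875, 7.5.
f(3.125) = 18.265625, f(3.75) = 25.0625, f(4.375) = 32.640625, f(5) = 41, f(5.625) = 50.140625, f(6.25) = 60.0625, f(6.875) = 70.765625, f(7.5) = 82.25.
Sum = Δt · [f(3.125) + f(3.75) + f(4.375) + ...].
Sum = 237.6171875.

237.6171875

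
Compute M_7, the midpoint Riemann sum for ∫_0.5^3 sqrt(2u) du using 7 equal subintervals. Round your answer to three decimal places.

4.569

Δu = (3 − 0.5)/7 = 5/14.
Midpoints: 19/28, 29/28, 39/28, 1.75, 59/28, 69/28, 79/28.
f(19/28) ≈ 1.165, f(29/28) ≈ 1.439, f(39/28) ≈ 1.669, f(1.75) ≈ 1.871, f(59/28) ≈ 2.053, f(69/28) ≈ 2.220, f(79/28) ≈ 2.375.
Sum = Δu · [f(19/28) + f(29/28) + f(39/28) + ...].
Sum ≈ 4.569.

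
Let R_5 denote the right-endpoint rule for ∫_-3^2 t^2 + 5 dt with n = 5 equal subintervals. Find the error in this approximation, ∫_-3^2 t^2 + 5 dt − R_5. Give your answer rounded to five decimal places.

1.66667

Exact integral: ∫_-3^2 f(t) dt ≈ 36.6666667.
R_5 = 35.
Error ≈ 36.6666667 − 35 ≈ 1.66667.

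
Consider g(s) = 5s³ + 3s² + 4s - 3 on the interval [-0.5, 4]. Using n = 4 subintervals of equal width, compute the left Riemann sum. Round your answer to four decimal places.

Δs = (4 − (-0.5))/4 = 1.125.
Left endpoints: -0.5, 0.625, 1.75, 2.875.
g(-0.5) = -4.875, g(0.625) = 969/512, g(1.75) = 39.984375, g(2.875) = 77883/512.
Sum = Δs · [g(-0.5) + g(0.625) + g(1.75) + g(2.875)].
Sum ≈ 212.7568.

212.7568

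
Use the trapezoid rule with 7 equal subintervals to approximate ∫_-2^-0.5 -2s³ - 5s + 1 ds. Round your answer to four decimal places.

18.9298

Δs = (-0.5 − (-2))/7 = 3/14.
f(-2) = 27, f(-25/14) = 29247/1372, f(-11/7) = 5700/343, f(-19/14) = 17541/1372, f(-8/7) = 3327/343, f(-13/14) = 9939/1372, f(-5/7) = 1818/343, f(-0.5) = 3.75.
T_7 = (Δs/2)·[f(s_0) + 2f(s_1) + ... + 2f(s_{6}) + f(s_7)].
Sum ≈ 18.9298.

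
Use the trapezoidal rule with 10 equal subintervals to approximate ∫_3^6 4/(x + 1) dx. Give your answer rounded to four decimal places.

2.2397

Δx = (6 − 3)/10 = 0.3.
f(3) = 1, f(3.3) = 40/43, f(3.6) = 20/23, f(3.9) = 40/49, f(4.2) = 10/13, f(4.5) = 8/11, f(4.8) = 20/29, f(5.1) = 40/61, f(5.4) = 0.625, f(5.7) = 40/67, f(6) = 4/7.
T_10 = (Δx/2)·[f(x_0) + 2f(x_1) + ... + 2f(x_{9}) + f(x_10)].
Sum ≈ 2.2397.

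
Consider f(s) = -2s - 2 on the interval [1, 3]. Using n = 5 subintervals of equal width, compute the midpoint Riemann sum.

Δs = (3 − 1)/5 = 0.4.
Midpoints: 1.2, 1.6, 2, 2.4, 2.8.
f(1.2) = -4.4, f(1.6) = -5.2, f(2) = -6, f(2.4) = -6.8, f(2.8) = -7.6.
Sum = Δs · [f(1.2) + f(1.6) + f(2) + f(2.4) + f(2.8)].
Sum = -12.

-12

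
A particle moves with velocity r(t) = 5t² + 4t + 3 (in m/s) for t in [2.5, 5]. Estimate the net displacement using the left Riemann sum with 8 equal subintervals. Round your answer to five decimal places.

211.28418

Δt = (5 − 2.5)/8 = 0.3125.
Left endpoints: 2.5, 2.8125, 3.125, 3.4375, 3.75, 4.0625, 4.375, 4.6875.
r(2.5) = 44.25, r(2.8125) = 53.80078125, r(3.125) = 64.328125, r(3.4375) = 75.83203125, r(3.75) = 88.3125, r(4.0625) = 101.76953125, r(4.375) = 116.203125, r(4.6875) = 131.61328125.
Sum = Δt · [r(2.5) + r(2.8125) + r(3.125) + ...].
Sum ≈ 211.28418.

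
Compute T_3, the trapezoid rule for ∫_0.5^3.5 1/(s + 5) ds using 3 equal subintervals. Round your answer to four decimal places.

Δs = (3.5 − 0.5)/3 = 1.
f(0.5) = 2/11, f(1.5) = 2/13, f(2.5) = 2/15, f(3.5) = 2/17.
T_3 = (Δs/2)·[f(s_0) + 2f(s_1) + 2f(s_2) + f(s_3)].
Sum ≈ 0.4369.

0.4369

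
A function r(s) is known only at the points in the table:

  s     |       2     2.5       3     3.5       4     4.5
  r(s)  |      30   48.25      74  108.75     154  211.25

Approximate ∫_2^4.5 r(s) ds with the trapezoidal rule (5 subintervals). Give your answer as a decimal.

252.8125

Δs = 0.5.
T_5 = (0.5/2)·[30 + 2·48.25 + 2·74 + 2·108.75 + 2·154 + 211.25] = 252.8125.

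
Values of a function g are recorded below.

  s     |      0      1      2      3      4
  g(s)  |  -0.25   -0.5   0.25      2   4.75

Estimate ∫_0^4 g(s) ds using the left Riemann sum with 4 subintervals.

Δs = 1.
Sum = 1·[(-0.25) + (-0.5) + 0.25 + 2] = 1.5.

1.5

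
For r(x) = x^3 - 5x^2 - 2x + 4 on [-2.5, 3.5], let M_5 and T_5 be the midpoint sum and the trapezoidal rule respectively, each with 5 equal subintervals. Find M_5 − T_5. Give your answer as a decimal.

M_5 = -49.23.
T_5 = -56.79.
M_5 − T_5 = 7.56.

7.56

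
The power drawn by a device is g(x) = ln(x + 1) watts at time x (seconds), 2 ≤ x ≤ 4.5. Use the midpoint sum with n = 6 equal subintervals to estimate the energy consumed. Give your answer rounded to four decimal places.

3.5814

Δx = (4.5 − 2)/6 = 5/12.
Midpoints: 53/24, 2.625, 73/24, 83/24, 3.875, 103/24.
g(53/24) ≈ 1.1658, g(2.625) ≈ 1.2879, g(73/24) ≈ 1.3967, g(83/24) ≈ 1.4948, g(3.875) ≈ 1.5841, g(103/24) ≈ 1.6661.
Sum = Δx · [g(53/24) + g(2.625) + g(73/24) + ...].
Sum ≈ 3.5814.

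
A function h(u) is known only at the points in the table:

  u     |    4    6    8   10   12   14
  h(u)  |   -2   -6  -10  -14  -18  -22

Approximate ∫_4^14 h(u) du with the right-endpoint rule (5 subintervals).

Δu = 2.
Sum = 2·[(-6) + (-10) + (-14) + (-18) + (-22)] = -140.

-140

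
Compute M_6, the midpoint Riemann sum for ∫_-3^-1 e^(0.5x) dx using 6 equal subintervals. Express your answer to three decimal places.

Δx = (-1 − (-3))/6 = 1/3.
Midpoints: -17/6, -2.5, -13/6, -11/6, -1.5, -7/6.
f(-17/6) ≈ 0.243, f(-2.5) ≈ 0.287, f(-13/6) ≈ 0.338, f(-11/6) ≈ 0.400, f(-1.5) ≈ 0.472, f(-7/6) ≈ 0.558.
Sum = Δx · [f(-17/6) + f(-2.5) + f(-13/6) + ...].
Sum ≈ 0.766.

0.766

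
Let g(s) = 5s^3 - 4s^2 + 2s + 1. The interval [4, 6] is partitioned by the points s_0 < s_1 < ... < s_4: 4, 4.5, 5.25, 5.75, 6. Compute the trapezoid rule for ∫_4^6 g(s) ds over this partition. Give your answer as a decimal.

1127.29296875

Subinterval widths: 0.5, 0.75, 0.5, 0.25.
g(4) = 265, g(4.5) = 384.625, g(5.25) = 624.765625, g(5.75) = 830.796875, g(6) = 949.
On each subinterval the trapezoid contributes (Δs_i/2)·[g(s_{i-1}) + g(s_i)].
Sum = 1127.29296875.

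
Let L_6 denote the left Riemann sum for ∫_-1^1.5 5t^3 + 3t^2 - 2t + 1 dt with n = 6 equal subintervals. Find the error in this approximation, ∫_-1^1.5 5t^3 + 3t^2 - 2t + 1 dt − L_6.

Exact integral: ∫_-1^1.5 f(t) dt = 10.703125.
L_6 = 6.89453125.
Error = 10.703125 − 6.89453125 = 3.80859375.

3.80859375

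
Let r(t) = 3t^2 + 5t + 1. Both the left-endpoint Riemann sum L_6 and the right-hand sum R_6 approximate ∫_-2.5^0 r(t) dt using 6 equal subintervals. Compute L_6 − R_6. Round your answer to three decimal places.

L_6 ≈ 4.01910.
R_6 ≈ 1.41493.
L_6 − R_6 ≈ 2.604.

2.604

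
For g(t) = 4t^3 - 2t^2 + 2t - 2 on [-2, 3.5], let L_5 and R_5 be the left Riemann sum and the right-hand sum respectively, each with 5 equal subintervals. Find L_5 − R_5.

L_5 = -3.74.
R_5 = 214.06.
L_5 − R_5 = -217.8.

-217.8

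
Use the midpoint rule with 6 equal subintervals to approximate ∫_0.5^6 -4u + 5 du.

Δu = (6 − 0.5)/6 = 11/12.
Midpoints: 23/24, 1.875, 67/24, 89/24, 4.625, 133/24.
f(23/24) = 7/6, f(1.875) = -2.5, f(67/24) = -37/6, f(89/24) = -59/6, f(4.625) = -13.5, f(133/24) = -103/6.
Sum = Δu · [f(23/24) + f(1.875) + f(67/24) + ...].
Sum = -44.

-44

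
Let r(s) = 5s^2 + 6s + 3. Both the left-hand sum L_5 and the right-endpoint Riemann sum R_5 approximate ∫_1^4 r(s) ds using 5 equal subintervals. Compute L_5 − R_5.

-55.8

L_5 = 132.
R_5 = 187.8.
L_5 − R_5 = -55.8.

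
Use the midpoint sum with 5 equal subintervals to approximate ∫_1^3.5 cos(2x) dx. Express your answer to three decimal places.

Δx = (3.5 − 1)/5 = 0.5.
Midpoints: 1.25, 1.75, 2.25, 2.75, 3.25.
f(1.25) ≈ -0.801, f(1.75) ≈ -0.936, f(2.25) ≈ -0.211, f(2.75) ≈ 0.709, f(3.25) ≈ 0.977.
Sum = Δx · [f(1.25) + f(1.75) + f(2.25) + f(2.75) + f(3.25)].
Sum ≈ -0.132.

-0.132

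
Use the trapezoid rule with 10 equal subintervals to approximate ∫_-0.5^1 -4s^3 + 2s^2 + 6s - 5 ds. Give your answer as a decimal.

-5.443125

Δs = (1 − (-0.5))/10 = 0.15.
f(-0.5) = -7, f(-0.35) = -6.6835, f(-0.2) = -6.088, f(-0.05) = -5.2945, f(0.1) = -4.384, f(0.25) = -3.4375, f(0.4) = -2.536, f(0.55) = -1.7605, f(0.7) = -1.192, f(0.85) = -0.9115, f(1) = -1.
T_10 = (Δs/2)·[f(s_0) + 2f(s_1) + ... + 2f(s_{9}) + f(s_10)].
Sum = -5.443125.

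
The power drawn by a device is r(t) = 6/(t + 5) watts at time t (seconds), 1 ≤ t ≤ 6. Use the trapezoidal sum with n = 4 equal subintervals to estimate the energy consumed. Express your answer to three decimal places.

3.652

Δt = (6 − 1)/4 = 1.25.
r(1) = 1, r(2.25) = 24/29, r(3.5) = 12/17, r(4.75) = 8/13, r(6) = 6/11.
T_4 = (Δt/2)·[r(t_0) + 2r(t_1) + 2r(t_2) + 2r(t_3) + r(t_4)].
Sum ≈ 3.652.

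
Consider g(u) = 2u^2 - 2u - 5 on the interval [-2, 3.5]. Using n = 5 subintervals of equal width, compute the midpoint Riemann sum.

-2.9425

Δu = (3.5 − (-2))/5 = 1.1.
Midpoints: -1.45, -0.35, 0.75, 1.85, 2.95.
g(-1.45) = 2.105, g(-0.35) = -4.055, g(0.75) = -5.375, g(1.85) = -1.855, g(2.95) = 6.505.
Sum = Δu · [g(-1.45) + g(-0.35) + g(0.75) + g(1.85) + g(2.95)].
Sum = -2.9425.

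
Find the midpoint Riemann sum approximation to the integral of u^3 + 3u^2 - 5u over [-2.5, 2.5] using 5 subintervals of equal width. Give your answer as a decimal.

30

Δu = (2.5 − (-2.5))/5 = 1.
Midpoints: -2, -1, 0, 1, 2.
f(-2) = 14, f(-1) = 7, f(0) = 0, f(1) = -1, f(2) = 10.
Sum = Δu · [f(-2) + f(-1) + f(0) + f(1) + f(2)].
Sum = 30.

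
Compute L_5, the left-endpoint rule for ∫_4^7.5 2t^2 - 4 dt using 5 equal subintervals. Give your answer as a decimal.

Δt = (7.5 − 4)/5 = 0.7.
Left endpoints: 4, 4.7, 5.4, 6.1, 6.8.
f(4) = 28, f(4.7) = 40.18, f(5.4) = 54.32, f(6.1) = 70.42, f(6.8) = 88.48.
Sum = Δt · [f(4) + f(4.7) + f(5.4) + f(6.1) + f(6.8)].
Sum = 196.98.

196.98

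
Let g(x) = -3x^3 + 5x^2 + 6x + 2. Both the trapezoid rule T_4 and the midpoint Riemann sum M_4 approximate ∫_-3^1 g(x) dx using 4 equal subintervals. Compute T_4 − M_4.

14

T_4 = 100.
M_4 = 86.
T_4 − M_4 = 14.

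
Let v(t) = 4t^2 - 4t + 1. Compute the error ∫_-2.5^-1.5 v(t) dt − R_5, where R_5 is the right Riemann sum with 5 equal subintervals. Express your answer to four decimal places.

1.9733

Exact integral: ∫_-2.5^-1.5 v(t) dt ≈ 25.333333.
R_5 = 23.36.
Error ≈ 25.333333 − 23.36 ≈ 1.9733.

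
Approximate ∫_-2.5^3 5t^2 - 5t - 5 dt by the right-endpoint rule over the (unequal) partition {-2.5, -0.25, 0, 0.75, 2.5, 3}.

Subinterval widths: 2.25, 0.25, 0.75, 1.75, 0.5.
Right endpoints: -0.25, 0, 0.75, 2.5, 3.
f(-0.25) = -3.4375, f(0) = -5, f(0.75) = -5.9375, f(2.5) = 13.75, f(3) = 25.
Sum = Σ Δt_i · f(t_i).
Sum = 23.125.

23.125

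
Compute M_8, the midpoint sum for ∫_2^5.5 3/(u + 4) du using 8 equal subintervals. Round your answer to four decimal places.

1.3782

Δu = (5.5 − 2)/8 = 0.4375.
Midpoints: 2.21875, 2.65625, 3.09375, 3.53125, 3.96875, 4.40625, 4.84375, 5.28125.
f(2.21875) = 96/199, f(2.65625) = 32/71, f(3.09375) = 96/227, f(3.53125) = 96/241, f(3.96875) = 32/85, f(4.40625) = 96/269, f(4.84375) = 96/283, f(5.28125) = 32/99.
Sum = Δu · [f(2.21875) + f(2.65625) + f(3.09375) + ...].
Sum ≈ 1.3782.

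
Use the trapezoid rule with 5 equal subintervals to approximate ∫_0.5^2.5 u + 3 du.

9

Δu = (2.5 − 0.5)/5 = 0.4.
f(0.5) = 3.5, f(0.9) = 3.9, f(1.3) = 4.3, f(1.7) = 4.7, f(2.1) = 5.1, f(2.5) = 5.5.
T_5 = (Δu/2)·[f(u_0) + 2f(u_1) + ... + 2f(u_{4}) + f(u_5)].
Sum = 9.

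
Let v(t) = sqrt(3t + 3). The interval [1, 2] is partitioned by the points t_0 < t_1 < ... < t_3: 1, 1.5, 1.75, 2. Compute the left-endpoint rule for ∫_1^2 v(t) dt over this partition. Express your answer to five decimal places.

2.62747

Subinterval widths: 0.5, 0.25, 0.25.
Left endpoints: 1, 1.5, 1.75.
v(1) ≈ 2.44949, v(1.5) ≈ 2.73861, v(1.75) ≈ 2.87228.
Sum = Σ Δt_i · v(t_i).
Sum ≈ 2.62747.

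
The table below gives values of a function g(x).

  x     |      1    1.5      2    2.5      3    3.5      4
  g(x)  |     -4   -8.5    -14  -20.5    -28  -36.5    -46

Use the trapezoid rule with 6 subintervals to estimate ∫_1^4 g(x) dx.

-66.25

Δx = 0.5.
T_6 = (0.5/2)·[(-4) + 2·(-8.5) + 2·(-14) + 2·(-20.5) + 2·(-28) + 2·(-36.5) + (-46)] = -66.25.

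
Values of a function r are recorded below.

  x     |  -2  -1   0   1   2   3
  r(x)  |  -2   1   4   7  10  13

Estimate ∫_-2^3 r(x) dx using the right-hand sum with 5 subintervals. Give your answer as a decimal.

Δx = 1.
Sum = 1·[1 + 4 + 7 + 10 + 13] = 35.

35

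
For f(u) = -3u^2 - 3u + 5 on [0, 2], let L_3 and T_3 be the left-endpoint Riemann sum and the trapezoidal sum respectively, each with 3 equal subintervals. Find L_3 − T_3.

6

L_3 ≈ 1.55555556.
T_3 ≈ -4.44444444.
L_3 − T_3 = 6.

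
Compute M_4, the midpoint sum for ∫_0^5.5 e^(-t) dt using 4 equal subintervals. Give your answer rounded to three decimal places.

Δt = (5.5 − 0)/4 = 1.375.
Midpoints: 0.6875, 2.0625, 3.4375, 4.8125.
f(0.6875) ≈ 0.503, f(2.0625) ≈ 0.127, f(3.4375) ≈ 0.032, f(4.8125) ≈ 0.008.
Sum = Δt · [f(0.6875) + f(2.0625) + f(3.4375) + f(4.8125)].
Sum ≈ 0.922.

0.922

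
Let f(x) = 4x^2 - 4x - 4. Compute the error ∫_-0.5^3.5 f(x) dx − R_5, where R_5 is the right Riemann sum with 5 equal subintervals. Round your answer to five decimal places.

Exact integral: ∫_-0.5^3.5 f(x) dx ≈ 17.3333333.
R_5 = 31.84.
Error ≈ 17.3333333 − 31.84 ≈ -14.50667.

-14.50667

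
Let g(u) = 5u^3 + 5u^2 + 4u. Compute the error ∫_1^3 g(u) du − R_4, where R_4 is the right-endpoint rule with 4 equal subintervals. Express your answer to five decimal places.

Exact integral: ∫_1^3 g(u) du ≈ 159.3333333.
R_4 = 206.75.
Error ≈ 159.3333333 − 206.75 ≈ -47.41667.

-47.41667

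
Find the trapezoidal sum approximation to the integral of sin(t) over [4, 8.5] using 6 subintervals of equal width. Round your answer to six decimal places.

-0.049188

Δt = (8.5 − 4)/6 = 0.75.
f(4) ≈ -0.756802, f(4.75) ≈ -0.999293, f(5.5) ≈ -0.705540, f(6.25) ≈ -0.033179, f(7) ≈ 0.656987, f(7.75) ≈ 0.994599, f(8.5) ≈ 0.798487.
T_6 = (Δt/2)·[f(t_0) + 2f(t_1) + ... + 2f(t_{5}) + f(t_6)].
Sum ≈ -0.049188.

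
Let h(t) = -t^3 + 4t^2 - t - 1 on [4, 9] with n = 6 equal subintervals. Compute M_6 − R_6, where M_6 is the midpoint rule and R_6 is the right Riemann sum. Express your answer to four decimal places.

M_6 ≈ -722.598380.
R_6 ≈ -906.886574.
M_6 − R_6 ≈ 184.2882.

184.2882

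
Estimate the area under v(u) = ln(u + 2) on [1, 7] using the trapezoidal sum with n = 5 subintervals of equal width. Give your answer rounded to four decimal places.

Δu = (7 − 1)/5 = 1.2.
v(1) ≈ 1.0986, v(2.2) ≈ 1.4351, v(3.4) ≈ 1.6864, v(4.6) ≈ 1.8871, v(5.8) ≈ 2.0541, v(7) ≈ 2.1972.
T_5 = (Δu/2)·[v(u_0) + 2v(u_1) + ... + 2v(u_{4}) + v(u_5)].
Sum ≈ 10.4527.

10.4527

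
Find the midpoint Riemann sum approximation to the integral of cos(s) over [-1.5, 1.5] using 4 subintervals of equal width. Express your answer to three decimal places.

Δs = (1.5 − (-1.5))/4 = 0.75.
Midpoints: -1.125, -0.375, 0.375, 1.125.
f(-1.125) ≈ 0.431, f(-0.375) ≈ 0.931, f(0.375) ≈ 0.931, f(1.125) ≈ 0.431.
Sum = Δs · [f(-1.125) + f(-0.375) + f(0.375) + f(1.125)].
Sum ≈ 2.043.

2.043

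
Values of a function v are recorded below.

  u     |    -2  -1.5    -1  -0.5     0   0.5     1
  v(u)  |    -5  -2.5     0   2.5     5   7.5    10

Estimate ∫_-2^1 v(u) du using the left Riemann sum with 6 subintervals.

Δu = 0.5.
Sum = 0.5·[(-5) + (-2.5) + 0 + 2.5 + 5 + 7.5] = 3.75.

3.75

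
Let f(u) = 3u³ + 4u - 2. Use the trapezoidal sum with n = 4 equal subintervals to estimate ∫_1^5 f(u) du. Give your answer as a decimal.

Δu = (5 − 1)/4 = 1.
f(1) = 5, f(2) = 30, f(3) = 91, f(4) = 206, f(5) = 393.
T_4 = (Δu/2)·[f(u_0) + 2f(u_1) + 2f(u_2) + 2f(u_3) + f(u_4)].
Sum = 526.

526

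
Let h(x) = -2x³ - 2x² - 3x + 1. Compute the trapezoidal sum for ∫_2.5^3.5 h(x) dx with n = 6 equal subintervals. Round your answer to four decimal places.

-81.7593

Δx = (3.5 − 2.5)/6 = 1/6.
h(2.5) = -50.25, h(8/3) = -1597/27, h(17/6) = -7457/108, h(3) = -80, h(19/6) = -9943/108, h(10/3) = -2843/27, h(3.5) = -119.75.
T_6 = (Δx/2)·[h(x_0) + 2h(x_1) + ... + 2h(x_{5}) + h(x_6)].
Sum ≈ -81.7593.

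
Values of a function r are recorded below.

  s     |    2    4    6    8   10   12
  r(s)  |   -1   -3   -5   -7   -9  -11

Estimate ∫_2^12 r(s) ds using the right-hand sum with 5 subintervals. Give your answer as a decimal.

-70

Δs = 2.
Sum = 2·[(-3) + (-5) + (-7) + (-9) + (-11)] = -70.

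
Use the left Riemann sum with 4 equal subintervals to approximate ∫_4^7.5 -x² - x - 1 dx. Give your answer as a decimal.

Δx = (7.5 − 4)/4 = 0.875.
Left endpoints: 4, 4.875, 5.75, 6.625.
f(4) = -21, f(4.875) = -29.640625, f(5.75) = -39.8125, f(6.625) = -51.515625.
Sum = Δx · [f(4) + f(4.875) + f(5.75) + f(6.625)].
Sum = -124.22265625.

-124.22265625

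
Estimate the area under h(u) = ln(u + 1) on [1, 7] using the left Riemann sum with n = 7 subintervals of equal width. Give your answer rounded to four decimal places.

Δu = (7 − 1)/7 = 6/7.
Left endpoints: 1, 13/7, 19/7, 25/7, 31/7, 37/7, 43/7.
h(1) ≈ 0.6931, h(13/7) ≈ 1.0498, h(19/7) ≈ 1.3122, h(25/7) ≈ 1.5198, h(31/7) ≈ 1.6917, h(37/7) ≈ 1.8383, h(43/7) ≈ 1.9661.
Sum = Δu · [h(1) + h(13/7) + h(19/7) + ...].
Sum ≈ 8.6323.

8.6323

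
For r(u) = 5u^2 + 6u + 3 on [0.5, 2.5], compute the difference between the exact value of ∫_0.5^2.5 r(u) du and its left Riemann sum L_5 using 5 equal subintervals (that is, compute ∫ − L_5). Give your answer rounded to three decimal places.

8.133

Exact integral: ∫_0.5^2.5 r(u) du ≈ 49.83333.
L_5 = 41.7.
Error ≈ 49.83333 − 41.7 ≈ 8.133.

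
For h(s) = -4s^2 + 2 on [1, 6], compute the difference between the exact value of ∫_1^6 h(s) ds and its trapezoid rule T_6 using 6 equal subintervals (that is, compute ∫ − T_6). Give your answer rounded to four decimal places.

Exact integral: ∫_1^6 h(s) ds ≈ -276.666667.
T_6 ≈ -278.981481.
Error ≈ -276.666667 − (-278.981481) ≈ 2.3148.

2.3148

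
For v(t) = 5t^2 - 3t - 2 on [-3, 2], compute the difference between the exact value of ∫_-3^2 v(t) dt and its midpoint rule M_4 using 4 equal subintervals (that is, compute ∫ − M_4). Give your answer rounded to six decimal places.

3.255208

Exact integral: ∫_-3^2 v(t) dt ≈ 55.83333333.
M_4 = 52.578125.
Error ≈ 55.83333333 − 52.578125 ≈ 3.255208.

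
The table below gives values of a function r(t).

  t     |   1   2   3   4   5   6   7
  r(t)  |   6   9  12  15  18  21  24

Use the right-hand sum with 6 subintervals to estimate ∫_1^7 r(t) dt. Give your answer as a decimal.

99

Δt = 1.
Sum = 1·[9 + 12 + 15 + 18 + 21 + 24] = 99.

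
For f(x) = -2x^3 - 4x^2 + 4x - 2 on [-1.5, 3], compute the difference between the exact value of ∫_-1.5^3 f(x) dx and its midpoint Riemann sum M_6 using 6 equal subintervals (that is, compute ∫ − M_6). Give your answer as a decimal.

-1.79296875

Exact integral: ∫_-1.5^3 f(x) dx = -73.96875.
M_6 = -72.17578125.
Error = -73.96875 − (-72.17578125) = -1.79296875.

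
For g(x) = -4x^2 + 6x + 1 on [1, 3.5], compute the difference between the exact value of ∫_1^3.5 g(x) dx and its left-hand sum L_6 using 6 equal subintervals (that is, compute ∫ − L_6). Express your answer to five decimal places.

Exact integral: ∫_1^3.5 g(x) dx ≈ -19.5833333.
L_6 ≈ -13.6226852.
Error ≈ -19.5833333 − (-13.6226852) ≈ -5.96065.

-5.96065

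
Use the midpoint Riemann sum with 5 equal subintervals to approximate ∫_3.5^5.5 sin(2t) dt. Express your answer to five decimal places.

0.38492

Δt = (5.5 − 3.5)/5 = 0.4.
Midpoints: 3.7, 4.1, 4.5, 4.9, 5.3.
f(3.7) ≈ 0.89871, f(4.1) ≈ 0.94073, f(4.5) ≈ 0.41212, f(4.9) ≈ -0.36648, f(5.3) ≈ -0.92278.
Sum = Δt · [f(3.7) + f(4.1) + f(4.5) + f(4.9) + f(5.3)].
Sum ≈ 0.38492.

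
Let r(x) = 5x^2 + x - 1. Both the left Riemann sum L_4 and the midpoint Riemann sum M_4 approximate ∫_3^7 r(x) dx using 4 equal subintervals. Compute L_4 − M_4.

-97

L_4 = 444.
M_4 = 541.
L_4 − M_4 = -97.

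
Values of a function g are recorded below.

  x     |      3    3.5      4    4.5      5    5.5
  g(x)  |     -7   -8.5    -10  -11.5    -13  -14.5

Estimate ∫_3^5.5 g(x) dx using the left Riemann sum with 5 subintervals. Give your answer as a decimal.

Δx = 0.5.
Sum = 0.5·[(-7) + (-8.5) + (-10) + (-11.5) + (-13)] = -25.

-25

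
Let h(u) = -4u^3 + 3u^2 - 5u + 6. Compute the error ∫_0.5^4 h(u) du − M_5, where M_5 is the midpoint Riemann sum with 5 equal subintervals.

Exact integral: ∫_0.5^4 h(u) du = -210.4375.
M_5 = -207.0075.
Error = -210.4375 − (-207.0075) = -3.43.

-3.43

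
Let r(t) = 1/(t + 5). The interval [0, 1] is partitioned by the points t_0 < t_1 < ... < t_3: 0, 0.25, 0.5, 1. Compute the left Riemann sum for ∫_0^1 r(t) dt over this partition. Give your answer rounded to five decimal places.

0.18853

Subinterval widths: 0.25, 0.25, 0.5.
Left endpoints: 0, 0.25, 0.5.
r(0) = 0.2, r(0.25) = 4/21, r(0.5) = 2/11.
Sum = Σ Δt_i · r(t_i).
Sum ≈ 0.18853.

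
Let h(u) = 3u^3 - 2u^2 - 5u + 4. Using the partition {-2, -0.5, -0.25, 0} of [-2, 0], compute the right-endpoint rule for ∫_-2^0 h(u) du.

Subinterval widths: 1.5, 0.25, 0.25.
Right endpoints: -0.5, -0.25, 0.
h(-0.5) = 5.625, h(-0.25) = 5.078125, h(0) = 4.
Sum = Σ Δu_i · h(u_i).
Sum = 10.70703125.

10.70703125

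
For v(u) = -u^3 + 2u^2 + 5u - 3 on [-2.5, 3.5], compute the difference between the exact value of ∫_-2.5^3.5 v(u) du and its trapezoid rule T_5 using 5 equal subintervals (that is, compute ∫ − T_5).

Exact integral: ∫_-2.5^3.5 v(u) du = 8.25.
T_5 = 8.97.
Error = 8.25 − 8.97 = -0.72.

-0.72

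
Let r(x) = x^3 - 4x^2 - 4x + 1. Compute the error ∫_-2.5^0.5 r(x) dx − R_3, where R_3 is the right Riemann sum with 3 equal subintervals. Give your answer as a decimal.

Exact integral: ∫_-2.5^0.5 r(x) dx = -15.75.
R_3 = -5.375.
Error = -15.75 − (-5.375) = -10.375.

-10.375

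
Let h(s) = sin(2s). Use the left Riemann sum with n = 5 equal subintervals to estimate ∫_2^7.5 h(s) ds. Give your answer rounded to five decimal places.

-0.74421

Δs = (7.5 − 2)/5 = 1.1.
Left endpoints: 2, 3.1, 4.2, 5.3, 6.4.
h(2) ≈ -0.75680, h(3.1) ≈ -0.08309, h(4.2) ≈ 0.85460, h(5.3) ≈ -0.92278, h(6.4) ≈ 0.23151.
Sum = Δs · [h(2) + h(3.1) + h(4.2) + h(5.3) + h(6.4)].
Sum ≈ -0.74421.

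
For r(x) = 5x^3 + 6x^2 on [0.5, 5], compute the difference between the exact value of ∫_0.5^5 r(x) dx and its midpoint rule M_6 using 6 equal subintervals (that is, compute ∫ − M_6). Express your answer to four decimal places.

Exact integral: ∫_0.5^5 r(x) dx = 1030.921875.
M_6 ≈ 1020.955078.
Error ≈ 1030.921875 − 1020.955078 ≈ 9.9668.

9.9668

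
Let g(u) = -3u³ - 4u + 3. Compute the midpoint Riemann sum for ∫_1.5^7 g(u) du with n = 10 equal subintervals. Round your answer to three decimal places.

Δu = (7 − 1.5)/10 = 0.55.
Midpoints: 1.775, 2.325, 2.875, 3.425, 3.975, 4.525, 5.075, 5.625, 6.175, 6.725.
g(1.775) = -1336133/64000, g(2.325) = -2816271/64000, g(2.875) = -40853/512, g(3.425) = -8398859/64000, g(3.975) = -12884637/64000, g(4.525) = -18755623/64000, g(5.075) = -26203481/64000, g(5.625) = -283359/512, g(6.175) = -46596469/64000, g(6.725) = -59924927/64000.
Sum = Δu · [g(1.775) + g(2.325) + g(2.875) + ...].
Sum ≈ -1868.650.

-1868.650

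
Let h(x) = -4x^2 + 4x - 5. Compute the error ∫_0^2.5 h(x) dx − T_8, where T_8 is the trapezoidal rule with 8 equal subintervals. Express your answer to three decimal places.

0.163

Exact integral: ∫_0^2.5 h(x) dx ≈ -20.83333.
T_8 = -20.99609375.
Error ≈ -20.83333 − (-20.99609375) ≈ 0.163.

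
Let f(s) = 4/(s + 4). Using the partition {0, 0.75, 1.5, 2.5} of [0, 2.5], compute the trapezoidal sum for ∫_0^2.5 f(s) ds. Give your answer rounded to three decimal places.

Subinterval widths: 0.75, 0.75, 1.
f(0) = 1, f(0.75) = 16/19, f(1.5) = 8/11, f(2.5) = 8/13.
On each subinterval the trapezoid contributes (Δs_i/2)·[f(s_{i-1}) + f(s_i)].
Sum ≈ 1.951.

1.951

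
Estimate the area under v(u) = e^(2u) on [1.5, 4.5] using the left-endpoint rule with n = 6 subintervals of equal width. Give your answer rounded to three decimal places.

2352.058

Δu = (4.5 − 1.5)/6 = 0.5.
Left endpoints: 1.5, 2, 2.5, 3, 3.5, 4.
v(1.5) ≈ 20.086, v(2) ≈ 54.598, v(2.5) ≈ 148.413, v(3) ≈ 403.429, v(3.5) ≈ 1096.633, v(4) ≈ 2980.958.
Sum = Δu · [v(1.5) + v(2) + v(2.5) + ...].
Sum ≈ 2352.058.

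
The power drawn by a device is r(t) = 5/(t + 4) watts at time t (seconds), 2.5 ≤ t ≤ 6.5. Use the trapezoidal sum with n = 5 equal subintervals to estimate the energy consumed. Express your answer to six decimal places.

Δt = (6.5 − 2.5)/5 = 0.8.
r(2.5) = 10/13, r(3.3) = 50/73, r(4.1) = 50/81, r(4.9) = 50/89, r(5.7) = 50/97, r(6.5) = 10/21.
T_5 = (Δt/2)·[r(t_0) + 2r(t_1) + ... + 2r(t_{4}) + r(t_5)].
Sum ≈ 2.401750.

2.401750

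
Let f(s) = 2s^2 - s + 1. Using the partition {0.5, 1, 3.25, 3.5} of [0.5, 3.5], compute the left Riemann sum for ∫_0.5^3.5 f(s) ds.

Subinterval widths: 0.5, 2.25, 0.25.
Left endpoints: 0.5, 1, 3.25.
f(0.5) = 1, f(1) = 2, f(3.25) = 18.875.
Sum = Σ Δs_i · f(s_i).
Sum = 9.71875.

9.71875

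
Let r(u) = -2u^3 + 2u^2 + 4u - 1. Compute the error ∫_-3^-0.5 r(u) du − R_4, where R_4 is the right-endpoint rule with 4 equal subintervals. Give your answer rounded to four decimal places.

Exact integral: ∫_-3^-0.5 r(u) du ≈ 38.385417.
R_4 ≈ 21.279297.
Error ≈ 38.385417 − 21.279297 ≈ 17.1061.

17.1061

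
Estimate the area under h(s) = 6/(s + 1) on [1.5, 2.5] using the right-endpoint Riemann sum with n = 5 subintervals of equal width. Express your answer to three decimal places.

1.952

Δs = (2.5 − 1.5)/5 = 0.2.
Right endpoints: 1.7, 1.9, 2.1, 2.3, 2.5.
h(1.7) = 20/9, h(1.9) = 60/29, h(2.1) = 60/31, h(2.3) = 20/11, h(2.5) = 12/7.
Sum = Δs · [h(1.7) + h(1.9) + h(2.1) + h(2.3) + h(2.5)].
Sum ≈ 1.952.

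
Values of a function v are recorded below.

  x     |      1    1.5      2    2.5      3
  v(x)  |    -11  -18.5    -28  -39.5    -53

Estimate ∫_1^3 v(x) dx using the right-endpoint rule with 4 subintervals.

Δx = 0.5.
Sum = 0.5·[(-18.5) + (-28) + (-39.5) + (-53)] = -69.5.

-69.5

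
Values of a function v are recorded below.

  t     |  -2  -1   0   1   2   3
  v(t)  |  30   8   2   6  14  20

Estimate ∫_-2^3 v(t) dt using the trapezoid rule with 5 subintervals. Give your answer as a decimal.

55

Δt = 1.
T_5 = (1/2)·[30 + 2·8 + 2·2 + 2·6 + 2·14 + 20] = 55.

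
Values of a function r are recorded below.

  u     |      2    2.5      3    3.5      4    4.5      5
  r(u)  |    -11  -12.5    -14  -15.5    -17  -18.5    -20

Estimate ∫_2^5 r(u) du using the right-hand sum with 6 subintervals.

-48.75

Δu = 0.5.
Sum = 0.5·[(-12.5) + (-14) + (-15.5) + (-17) + (-18.5) + (-20)] = -48.75.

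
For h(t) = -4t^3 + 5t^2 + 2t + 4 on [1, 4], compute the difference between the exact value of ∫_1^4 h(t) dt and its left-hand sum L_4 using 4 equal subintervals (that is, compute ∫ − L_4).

Exact integral: ∫_1^4 h(t) dt = -123.
L_4 = -65.90625.
Error = -123 − (-65.90625) = -57.09375.

-57.09375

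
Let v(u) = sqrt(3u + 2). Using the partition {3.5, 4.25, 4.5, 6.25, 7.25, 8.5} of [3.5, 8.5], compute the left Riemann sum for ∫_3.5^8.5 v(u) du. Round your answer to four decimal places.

Subinterval widths: 0.75, 0.25, 1.75, 1, 1.25.
Left endpoints: 3.5, 4.25, 4.5, 6.25, 7.25.
v(3.5) ≈ 3.5355, v(4.25) ≈ 3.8406, v(4.5) ≈ 3.9370, v(6.25) ≈ 4.5552, v(7.25) ≈ 4.8734.
Sum = Σ Δu_i · v(u_i).
Sum ≈ 21.1485.

21.1485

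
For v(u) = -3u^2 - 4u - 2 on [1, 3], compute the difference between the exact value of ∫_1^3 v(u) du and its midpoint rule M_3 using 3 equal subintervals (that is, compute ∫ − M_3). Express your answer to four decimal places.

Exact integral: ∫_1^3 v(u) du = -46.
M_3 ≈ -45.777778.
Error ≈ -46 − (-45.777778) ≈ -0.2222.

-0.2222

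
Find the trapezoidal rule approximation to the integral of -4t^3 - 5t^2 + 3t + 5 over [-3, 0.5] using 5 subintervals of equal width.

42.9625

Δt = (0.5 − (-3))/5 = 0.7.
f(-3) = 59, f(-2.3) = 20.318, f(-1.6) = 3.784, f(-0.9) = 1.166, f(-0.2) = 4.232, f(0.5) = 4.75.
T_5 = (Δt/2)·[f(t_0) + 2f(t_1) + ... + 2f(t_{4}) + f(t_5)].
Sum = 42.9625.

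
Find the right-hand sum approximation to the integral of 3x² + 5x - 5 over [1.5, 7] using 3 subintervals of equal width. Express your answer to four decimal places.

592.0139

Δx = (7 − 1.5)/3 = 11/6.
Right endpoints: 10/3, 31/6, 7.
f(10/3) = 45, f(31/6) = 1211/12, f(7) = 177.
Sum = Δx · [f(10/3) + f(31/6) + f(7)].
Sum ≈ 592.0139.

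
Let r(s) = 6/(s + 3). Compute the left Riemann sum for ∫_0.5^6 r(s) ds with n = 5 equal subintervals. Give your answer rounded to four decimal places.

6.2844

Δs = (6 − 0.5)/5 = 1.1.
Left endpoints: 0.5, 1.6, 2.7, 3.8, 4.9.
r(0.5) = 12/7, r(1.6) = 30/23, r(2.7) = 20/19, r(3.8) = 15/17, r(4.9) = 60/79.
Sum = Δs · [r(0.5) + r(1.6) + r(2.7) + r(3.8) + r(4.9)].
Sum ≈ 6.2844.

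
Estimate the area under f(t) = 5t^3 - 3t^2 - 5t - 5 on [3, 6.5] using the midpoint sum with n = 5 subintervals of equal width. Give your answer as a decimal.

Δt = (6.5 − 3)/5 = 0.7.
Midpoints: 3.35, 4.05, 4.75, 5.45, 6.15.
f(3.35) = 132.559375, f(4.05) = 257.693125, f(4.75) = 439.421875, f(5.45) = 688.035625, f(6.15) = 1013.824375.
Sum = Δt · [f(3.35) + f(4.05) + f(4.75) + f(5.45) + f(6.15)].
Sum = 1772.0740625.

1772.0740625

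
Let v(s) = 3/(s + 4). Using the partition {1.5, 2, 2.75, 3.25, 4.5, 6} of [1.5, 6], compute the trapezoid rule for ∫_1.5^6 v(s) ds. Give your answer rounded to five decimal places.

1.79900

Subinterval widths: 0.5, 0.75, 0.5, 1.25, 1.5.
v(1.5) = 6/11, v(2) = 0.5, v(2.75) = 4/9, v(3.25) = 12/29, v(4.5) = 6/17, v(6) = 0.3.
On each subinterval the trapezoid contributes (Δs_i/2)·[v(s_{i-1}) + v(s_i)].
Sum ≈ 1.79900.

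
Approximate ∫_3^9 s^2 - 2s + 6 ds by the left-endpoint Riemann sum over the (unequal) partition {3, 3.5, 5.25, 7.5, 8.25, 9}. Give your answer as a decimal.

Subinterval widths: 0.5, 1.75, 2.25, 0.75, 0.75.
Left endpoints: 3, 3.5, 5.25, 7.5, 8.25.
f(3) = 9, f(3.5) = 11.25, f(5.25) = 23.0625, f(7.5) = 47.25, f(8.25) = 57.5625.
Sum = Σ Δs_i · f(s_i).
Sum = 154.6875.

154.6875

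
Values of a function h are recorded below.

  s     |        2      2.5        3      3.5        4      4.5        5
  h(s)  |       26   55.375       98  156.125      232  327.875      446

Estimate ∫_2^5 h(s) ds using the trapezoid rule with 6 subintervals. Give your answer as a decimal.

552.6875

Δs = 0.5.
T_6 = (0.5/2)·[26 + 2·55.375 + 2·98 + 2·156.125 + 2·232 + 2·327.875 + 446] = 552.6875.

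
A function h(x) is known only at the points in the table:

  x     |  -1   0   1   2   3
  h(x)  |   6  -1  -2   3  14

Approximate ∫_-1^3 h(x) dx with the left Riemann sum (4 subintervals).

Δx = 1.
Sum = 1·[6 + (-1) + (-2) + 3] = 6.

6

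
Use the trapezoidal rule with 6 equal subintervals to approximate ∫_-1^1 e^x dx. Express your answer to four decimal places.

2.3721

Δx = (1 − (-1))/6 = 1/3.
f(-1) ≈ 0.3679, f(-2/3) ≈ 0.5134, f(-1/3) ≈ 0.7165, f(0) ≈ 1.0000, f(1/3) ≈ 1.3956, f(2/3) ≈ 1.9477, f(1) ≈ 2.7183.
T_6 = (Δx/2)·[f(x_0) + 2f(x_1) + ... + 2f(x_{5}) + f(x_6)].
Sum ≈ 2.3721.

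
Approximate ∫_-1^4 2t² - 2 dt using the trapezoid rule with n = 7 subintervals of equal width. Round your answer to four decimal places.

Δt = (4 − (-1))/7 = 5/7.
f(-1) = 0, f(-2/7) = -90/49, f(3/7) = -80/49, f(8/7) = 30/49, f(13/7) = 240/49, f(18/7) = 550/49, f(23/7) = 960/49, f(4) = 30.
T_7 = (Δt/2)·[f(t_0) + 2f(t_1) + ... + 2f(t_{6}) + f(t_7)].
Sum ≈ 34.1837.

34.1837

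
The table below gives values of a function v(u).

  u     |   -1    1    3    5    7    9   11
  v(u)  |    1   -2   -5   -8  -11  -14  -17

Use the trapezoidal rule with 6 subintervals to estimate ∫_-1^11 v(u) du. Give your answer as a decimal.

Δu = 2.
T_6 = (2/2)·[1 + 2·(-2) + 2·(-5) + 2·(-8) + 2·(-11) + 2·(-14) + (-17)] = -96.

-96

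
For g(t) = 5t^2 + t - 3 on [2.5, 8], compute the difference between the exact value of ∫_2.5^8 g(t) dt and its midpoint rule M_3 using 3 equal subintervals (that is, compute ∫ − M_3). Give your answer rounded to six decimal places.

Exact integral: ∫_2.5^8 g(t) dt ≈ 839.66666667.
M_3 ≈ 831.96412037.
Error ≈ 839.66666667 − 831.96412037 ≈ 7.702546.

7.702546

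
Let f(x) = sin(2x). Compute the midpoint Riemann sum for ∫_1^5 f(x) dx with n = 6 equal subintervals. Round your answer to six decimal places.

0.227978

Δx = (5 − 1)/6 = 2/3.
Midpoints: 4/3, 2, 8/3, 10/3, 4, 14/3.
f(4/3) ≈ 0.457273, f(2) ≈ -0.756802, f(8/3) ≈ -0.813329, f(10/3) ≈ 0.374151, f(4) ≈ 0.989358, f(14/3) ≈ 0.091317.
Sum = Δx · [f(4/3) + f(2) + f(8/3) + ...].
Sum ≈ 0.227978.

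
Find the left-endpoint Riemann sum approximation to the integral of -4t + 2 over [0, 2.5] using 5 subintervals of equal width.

Δt = (2.5 − 0)/5 = 0.5.
Left endpoints: 0, 0.5, 1, 1.5, 2.
f(0) = 2, f(0.5) = 0, f(1) = -2, f(1.5) = -4, f(2) = -6.
Sum = Δt · [f(0) + f(0.5) + f(1) + f(1.5) + f(2)].
Sum = -5.

-5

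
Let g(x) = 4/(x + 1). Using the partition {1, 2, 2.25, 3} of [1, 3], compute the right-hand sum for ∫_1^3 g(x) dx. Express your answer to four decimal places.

Subinterval widths: 1, 0.25, 0.75.
Right endpoints: 2, 2.25, 3.
g(2) = 4/3, g(2.25) = 16/13, g(3) = 1.
Sum = Σ Δx_i · g(x_i).
Sum ≈ 2.3910.

2.3910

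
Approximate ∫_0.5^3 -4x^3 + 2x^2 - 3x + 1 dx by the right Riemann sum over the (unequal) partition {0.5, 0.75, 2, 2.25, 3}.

-120.5

Subinterval widths: 0.25, 1.25, 0.25, 0.75.
Right endpoints: 0.75, 2, 2.25, 3.
f(0.75) = -1.8125, f(2) = -29, f(2.25) = -41.1875, f(3) = -98.
Sum = Σ Δx_i · f(x_i).
Sum = -120.5.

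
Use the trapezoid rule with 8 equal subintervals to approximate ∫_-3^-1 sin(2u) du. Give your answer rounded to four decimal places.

Δu = (-1 − (-3))/8 = 0.25.
f(-3) ≈ 0.2794, f(-2.75) ≈ 0.7055, f(-2.5) ≈ 0.9589, f(-2.25) ≈ 0.9775, f(-2) ≈ 0.7568, f(-1.75) ≈ 0.3508, f(-1.5) ≈ -0.1411, f(-1.25) ≈ -0.5985, f(-1) ≈ -0.9093.
T_8 = (Δu/2)·[f(u_0) + 2f(u_1) + ... + 2f(u_{7}) + f(u_8)].
Sum ≈ 0.6738.

0.6738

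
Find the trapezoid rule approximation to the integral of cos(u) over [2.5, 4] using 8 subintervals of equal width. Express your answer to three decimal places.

-1.351

Δu = (4 − 2.5)/8 = 0.1875.
f(2.5) ≈ -0.801, f(2.6875) ≈ -0.899, f(2.875) ≈ -0.965, f(3.0625) ≈ -0.997, f(3.25) ≈ -0.994, f(3.4375) ≈ -0.957, f(3.625) ≈ -0.885, f(3.8125) ≈ -0.783, f(4) ≈ -0.654.
T_8 = (Δu/2)·[f(u_0) + 2f(u_1) + ... + 2f(u_{7}) + f(u_8)].
Sum ≈ -1.351.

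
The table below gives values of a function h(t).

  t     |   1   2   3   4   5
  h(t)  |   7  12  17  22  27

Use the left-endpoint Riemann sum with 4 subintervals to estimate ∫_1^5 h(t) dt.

Δt = 1.
Sum = 1·[7 + 12 + 17 + 22] = 58.

58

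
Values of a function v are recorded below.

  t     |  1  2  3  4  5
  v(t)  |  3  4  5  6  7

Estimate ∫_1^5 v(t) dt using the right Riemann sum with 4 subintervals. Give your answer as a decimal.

Δt = 1.
Sum = 1·[4 + 5 + 6 + 7] = 22.

22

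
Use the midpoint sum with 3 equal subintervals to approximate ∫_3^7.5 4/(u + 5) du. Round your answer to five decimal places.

1.78172

Δu = (7.5 − 3)/3 = 1.5.
Midpoints: 3.75, 5.25, 6.75.
f(3.75) = 16/35, f(5.25) = 16/41, f(6.75) = 16/47.
Sum = Δu · [f(3.75) + f(5.25) + f(6.75)].
Sum ≈ 1.78172.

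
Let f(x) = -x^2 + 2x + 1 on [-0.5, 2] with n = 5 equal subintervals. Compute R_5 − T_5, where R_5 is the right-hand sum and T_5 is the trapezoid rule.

0.3125

R_5 = 3.75.
T_5 = 3.4375.
R_5 − T_5 = 0.3125.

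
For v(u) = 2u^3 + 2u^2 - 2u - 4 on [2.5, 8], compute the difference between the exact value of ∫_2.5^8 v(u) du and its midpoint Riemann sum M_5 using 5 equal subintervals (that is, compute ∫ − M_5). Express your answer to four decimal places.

18.5785

Exact integral: ∫_2.5^8 v(u) du ≈ 2279.635417.
M_5 = 2261.056875.
Error ≈ 2279.635417 − 2261.056875 ≈ 18.5785.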